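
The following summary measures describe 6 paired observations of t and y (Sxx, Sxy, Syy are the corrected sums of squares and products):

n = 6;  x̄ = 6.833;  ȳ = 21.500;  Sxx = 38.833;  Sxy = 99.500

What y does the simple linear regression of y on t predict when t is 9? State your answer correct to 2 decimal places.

b = Sxy/Sxx = 99.5/38.833 = 2.562254
a = ȳ − b·x̄ = 21.5 − 2.562254·6.833 = 3.992120
ŷ(9) = a + b·9 = 3.992120 + 2.562254·9 = 27.052404

27.05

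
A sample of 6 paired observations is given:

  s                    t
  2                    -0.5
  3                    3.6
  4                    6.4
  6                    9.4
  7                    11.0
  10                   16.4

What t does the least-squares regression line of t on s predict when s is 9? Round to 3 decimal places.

14.982

n = 6, Σx = 32, Σy = 46.3, Σxy = 332.8, Σx² = 214
Sxx = Σx² − (Σx)²/n = 214 − 170.666667 = 43.333333
Sxy = Σxy − (Σx)(Σy)/n = 332.8 − 246.933333 = 85.866667
b = Sxy/Sxx = 85.866667/43.333333 = 1.981538
a = ȳ − b·x̄ = 7.716667 − 1.981538·5.333333 = -2.851538
ŷ(9) = a + b·9 = -2.851538 + 1.981538·9 = 14.982308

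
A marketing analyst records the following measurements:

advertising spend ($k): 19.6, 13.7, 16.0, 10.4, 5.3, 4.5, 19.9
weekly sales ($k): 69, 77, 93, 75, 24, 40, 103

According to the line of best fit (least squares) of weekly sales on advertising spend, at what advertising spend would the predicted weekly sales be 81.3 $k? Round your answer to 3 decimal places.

n = 7, Σx = 89.4, Σy = 481, Σxy = 7032.2, Σx² = 1380.36
Sxx = Σx² − (Σx)²/n = 1380.36 − 1141.765714 = 238.594286
Sxy = Σxy − (Σx)(Σy)/n = 7032.2 − 6143.057143 = 889.142857
b = Sxy/Sxx = 889.142857/238.594286 = 3.726589
a = ȳ − b·x̄ = 68.714286 − 3.726589·12.771429 = 21.120420
Set a + b·x = 81.3: x = (81.3 − 21.120420) / 3.726589 = 16.148703

16.149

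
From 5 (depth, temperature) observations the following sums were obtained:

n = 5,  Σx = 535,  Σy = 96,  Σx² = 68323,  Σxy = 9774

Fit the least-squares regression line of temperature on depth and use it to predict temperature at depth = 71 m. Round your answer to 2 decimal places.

Sxx = Σx² − (Σx)²/n = 68323 − 57245 = 11078
Sxy = Σxy − (Σx)(Σy)/n = 9774 − 10272 = -498
b = Sxy/Sxx = -498/11078 = -0.044954
a = ȳ − b·x̄ = 19.2 − (-0.044954)·107 = 24.010074
ŷ(71) = a + b·71 = 24.010074 + (-0.044954)·71 = 20.818343

20.82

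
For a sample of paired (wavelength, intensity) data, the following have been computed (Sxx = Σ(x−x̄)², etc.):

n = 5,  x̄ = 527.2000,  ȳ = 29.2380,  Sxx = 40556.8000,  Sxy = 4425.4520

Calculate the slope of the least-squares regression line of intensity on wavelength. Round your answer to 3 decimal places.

b = Sxy/Sxx = 4425.452/40556.8 = 0.109117

0.109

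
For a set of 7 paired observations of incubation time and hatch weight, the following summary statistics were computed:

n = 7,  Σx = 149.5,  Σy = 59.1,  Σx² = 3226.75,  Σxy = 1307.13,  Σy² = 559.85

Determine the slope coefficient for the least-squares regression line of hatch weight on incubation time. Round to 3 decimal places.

Sxx = Σx² − (Σx)²/n = 3226.75 − 3192.892857 = 33.857143
Sxy = Σxy − (Σx)(Σy)/n = 1307.13 − 1262.207143 = 44.922857
b = Sxy/Sxx = 44.922857/33.857143 = 1.326835

1.327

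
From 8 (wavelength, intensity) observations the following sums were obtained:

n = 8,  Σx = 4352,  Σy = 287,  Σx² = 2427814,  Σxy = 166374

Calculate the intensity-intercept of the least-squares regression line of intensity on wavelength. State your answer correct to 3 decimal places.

-56.520

Sxx = Σx² − (Σx)²/n = 2427814 − 2367488 = 60326
Sxy = Σxy − (Σx)(Σy)/n = 166374 − 156128 = 10246
b = Sxy/Sxx = 10246/60326 = 0.169844
a = ȳ − b·x̄ = 35.875 − 0.169844·544 = -56.520054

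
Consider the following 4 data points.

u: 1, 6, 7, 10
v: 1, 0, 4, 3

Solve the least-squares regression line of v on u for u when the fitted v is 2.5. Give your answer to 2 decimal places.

7.91

n = 4, Σx = 24, Σy = 8, Σxy = 59, Σx² = 186
Sxx = Σx² − (Σx)²/n = 186 − 144 = 42
Sxy = Σxy − (Σx)(Σy)/n = 59 − 48 = 11
b = Sxy/Sxx = 11/42 = 0.261905
a = ȳ − b·x̄ = 2 − 0.261905·6 = 0.428571
Set a + b·x = 2.5: x = (2.5 − 0.428571) / 0.261905 = 7.909091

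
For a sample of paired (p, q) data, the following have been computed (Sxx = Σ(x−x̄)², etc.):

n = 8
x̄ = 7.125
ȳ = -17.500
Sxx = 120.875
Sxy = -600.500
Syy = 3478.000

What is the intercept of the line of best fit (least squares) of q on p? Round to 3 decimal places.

b = Sxy/Sxx = -600.5/120.875 = -4.967942
a = ȳ − b·x̄ = -17.5 − (-4.967942)·7.125 = 17.896587

17.897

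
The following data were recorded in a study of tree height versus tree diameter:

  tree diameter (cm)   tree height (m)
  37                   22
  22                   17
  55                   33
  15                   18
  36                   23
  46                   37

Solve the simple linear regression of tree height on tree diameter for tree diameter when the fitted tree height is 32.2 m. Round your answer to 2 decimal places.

n = 6, Σx = 211, Σy = 150, Σxy = 5803, Σx² = 8515
Sxx = Σx² − (Σx)²/n = 8515 − 7420.166667 = 1094.833333
Sxy = Σxy − (Σx)(Σy)/n = 5803 − 5275 = 528
b = Sxy/Sxx = 528/1094.833333 = 0.482265
a = ȳ − b·x̄ = 25 − 0.482265·35.166667 = 8.040341
Set a + b·x = 32.2: x = (32.2 − 8.040341) / 0.482265 = 50.096212

50.10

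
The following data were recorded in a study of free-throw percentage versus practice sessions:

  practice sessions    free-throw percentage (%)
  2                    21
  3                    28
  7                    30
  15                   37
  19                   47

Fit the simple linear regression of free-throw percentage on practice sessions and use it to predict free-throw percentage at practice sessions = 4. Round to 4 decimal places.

n = 5, Σx = 46, Σy = 163, Σxy = 1784, Σx² = 648
Sxx = Σx² − (Σx)²/n = 648 − 423.2 = 224.8
Sxy = Σxy − (Σx)(Σy)/n = 1784 − 1499.6 = 284.4
b = Sxy/Sxx = 284.4/224.8 = 1.265125
a = ȳ − b·x̄ = 32.6 − 1.265125·9.2 = 20.960854
ŷ(4) = a + b·4 = 20.960854 + 1.265125·4 = 26.021352

26.0214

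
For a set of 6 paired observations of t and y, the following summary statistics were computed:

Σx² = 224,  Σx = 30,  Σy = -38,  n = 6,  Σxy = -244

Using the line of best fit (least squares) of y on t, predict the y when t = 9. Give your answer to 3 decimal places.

-9.252

Sxx = Σx² − (Σx)²/n = 224 − 150 = 74
Sxy = Σxy − (Σx)(Σy)/n = -244 − (-190) = -54
b = Sxy/Sxx = -54/74 = -0.729730
a = ȳ − b·x̄ = -6.333333 − (-0.729730)·5 = -2.684685
ŷ(9) = a + b·9 = -2.684685 + (-0.729730)·9 = -9.252252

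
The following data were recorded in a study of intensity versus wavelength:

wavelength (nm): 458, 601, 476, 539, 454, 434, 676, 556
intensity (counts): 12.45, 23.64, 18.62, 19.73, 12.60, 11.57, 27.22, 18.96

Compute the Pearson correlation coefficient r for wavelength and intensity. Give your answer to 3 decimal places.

0.956

n = 8, Σx = 4194, Σy = 144.79, Σxy = 79091.59, Σx² = 2248646, Σy² = 2842.8643
Sxx = Σx² − (Σx)²/n = 2248646 − 2198704.5 = 49941.5
Sxy = Σxy − (Σx)(Σy)/n = 79091.59 − 75906.1575 = 3185.4325
Syy = Σy² − (Σy)²/n = 2842.8643 − 2620.518013 = 222.346287
r = Sxy/√(Sxx·Syy) = 3185.4325/√(11104307.117181) = 3185.4325/3332.312578 = 0.955922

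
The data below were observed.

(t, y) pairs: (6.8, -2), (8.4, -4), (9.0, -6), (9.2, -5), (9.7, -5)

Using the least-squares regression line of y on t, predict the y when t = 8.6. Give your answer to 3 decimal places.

n = 5, Σx = 43.1, Σy = -22, Σxy = -195.7, Σx² = 376.53
Sxx = Σx² − (Σx)²/n = 376.53 − 371.522 = 5.008
Sxy = Σxy − (Σx)(Σy)/n = -195.7 − (-189.64) = -6.06
b = Sxy/Sxx = -6.06/5.008 = -1.210064
a = ȳ − b·x̄ = -4.4 − (-1.210064)·8.62 = 6.030751
ŷ(8.6) = a + b·8.6 = 6.030751 + (-1.210064)·8.6 = -4.375799

-4.376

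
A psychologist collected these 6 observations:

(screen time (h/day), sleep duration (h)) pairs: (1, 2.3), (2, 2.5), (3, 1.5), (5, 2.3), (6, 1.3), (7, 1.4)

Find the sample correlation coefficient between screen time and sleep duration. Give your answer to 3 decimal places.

-0.675

n = 6, Σx = 24, Σy = 11.3, Σxy = 40.9, Σx² = 124, Σy² = 22.73
Sxx = Σx² − (Σx)²/n = 124 − 96 = 28
Sxy = Σxy − (Σx)(Σy)/n = 40.9 − 45.2 = -4.3
Syy = Σy² − (Σy)²/n = 22.73 − 21.281667 = 1.448333
r = Sxy/√(Sxx·Syy) = -4.3/√(40.553333) = -4.3/6.368150 = -0.675235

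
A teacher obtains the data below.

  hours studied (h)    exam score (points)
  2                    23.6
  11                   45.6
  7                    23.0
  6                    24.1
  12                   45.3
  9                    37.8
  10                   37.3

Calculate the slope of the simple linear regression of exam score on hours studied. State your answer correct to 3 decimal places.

2.594

n = 7, Σx = 57, Σy = 236.7, Σxy = 2111.2, Σx² = 535
Sxx = Σx² − (Σx)²/n = 535 − 464.142857 = 70.857143
Sxy = Σxy − (Σx)(Σy)/n = 2111.2 − 1927.414286 = 183.785714
b = Sxy/Sxx = 183.785714/70.857143 = 2.59375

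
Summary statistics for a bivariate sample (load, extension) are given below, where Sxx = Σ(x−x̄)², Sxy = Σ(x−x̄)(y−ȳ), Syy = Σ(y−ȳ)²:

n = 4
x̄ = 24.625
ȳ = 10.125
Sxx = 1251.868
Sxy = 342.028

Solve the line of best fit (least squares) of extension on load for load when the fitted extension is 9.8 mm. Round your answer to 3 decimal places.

b = Sxy/Sxx = 342.028/1251.868 = 0.273214
a = ȳ − b·x̄ = 10.125 − 0.273214·24.625 = 3.397103
Set a + b·x = 9.8: x = (9.8 − 3.397103) / 0.273214 = 23.435457

23.435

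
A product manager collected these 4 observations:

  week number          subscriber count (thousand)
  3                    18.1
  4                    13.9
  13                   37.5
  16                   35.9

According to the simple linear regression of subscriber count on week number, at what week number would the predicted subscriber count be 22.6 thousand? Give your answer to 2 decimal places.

6.88

n = 4, Σx = 36, Σy = 105.4, Σxy = 1171.8, Σx² = 450
Sxx = Σx² − (Σx)²/n = 450 − 324 = 126
Sxy = Σxy − (Σx)(Σy)/n = 1171.8 − 948.6 = 223.2
b = Sxy/Sxx = 223.2/126 = 1.771429
a = ȳ − b·x̄ = 26.35 − 1.771429·9 = 10.407143
Set a + b·x = 22.6: x = (22.6 − 10.407143) / 1.771429 = 6.883065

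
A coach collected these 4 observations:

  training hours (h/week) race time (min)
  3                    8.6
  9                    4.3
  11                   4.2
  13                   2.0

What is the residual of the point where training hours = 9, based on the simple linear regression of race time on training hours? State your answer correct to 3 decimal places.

n = 4, Σx = 36, Σy = 19.1, Σxy = 136.7, Σx² = 380
Sxx = Σx² − (Σx)²/n = 380 − 324 = 56
Sxy = Σxy − (Σx)(Σy)/n = 136.7 − 171.9 = -35.2
b = Sxy/Sxx = -35.2/56 = -0.628571
a = ȳ − b·x̄ = 4.775 − (-0.628571)·9 = 10.432143
ŷ(9) = 10.432143 + (-0.628571)·9 = 4.775
residual = y − ŷ = 4.3 − 4.775 = -0.475

-0.475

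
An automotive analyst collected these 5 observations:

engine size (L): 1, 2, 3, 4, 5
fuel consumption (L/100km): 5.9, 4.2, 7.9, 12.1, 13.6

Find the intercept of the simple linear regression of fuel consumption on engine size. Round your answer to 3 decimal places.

n = 5, Σx = 15, Σy = 43.7, Σxy = 154.4, Σx² = 55
Sxx = Σx² − (Σx)²/n = 55 − 45 = 10
Sxy = Σxy − (Σx)(Σy)/n = 154.4 − 131.1 = 23.3
b = Sxy/Sxx = 23.3/10 = 2.33
a = ȳ − b·x̄ = 8.74 − 2.33·3 = 1.75

1.750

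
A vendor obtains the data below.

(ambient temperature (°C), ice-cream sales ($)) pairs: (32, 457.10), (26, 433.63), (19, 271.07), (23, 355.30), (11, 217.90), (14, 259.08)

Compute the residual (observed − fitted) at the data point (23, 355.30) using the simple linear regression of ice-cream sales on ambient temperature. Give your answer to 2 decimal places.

-3.55

n = 6, Σx = 125, Σy = 1994.08, Σxy = 45247.83, Σx² = 2907
Sxx = Σx² − (Σx)²/n = 2907 − 2604.166667 = 302.833333
Sxy = Σxy − (Σx)(Σy)/n = 45247.83 − 41543.333333 = 3704.496667
b = Sxy/Sxx = 3704.496667/302.833333 = 12.232790
a = ȳ − b·x̄ = 332.346667 − 12.232790·20.833333 = 77.496868
ŷ(23) = 77.496868 + 12.232790·23 = 358.851046
residual = y − ŷ = 355.30 − 358.851046 = -3.551046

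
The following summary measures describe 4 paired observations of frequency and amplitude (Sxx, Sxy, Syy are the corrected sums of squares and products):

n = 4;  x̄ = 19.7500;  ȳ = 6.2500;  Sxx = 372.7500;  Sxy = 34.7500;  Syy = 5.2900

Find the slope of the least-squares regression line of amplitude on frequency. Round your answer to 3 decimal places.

0.093

b = Sxy/Sxx = 34.75/372.75 = 0.093226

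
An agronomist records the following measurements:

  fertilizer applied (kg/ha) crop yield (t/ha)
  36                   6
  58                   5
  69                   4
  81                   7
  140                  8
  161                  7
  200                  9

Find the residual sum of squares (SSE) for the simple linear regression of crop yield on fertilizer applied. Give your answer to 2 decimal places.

n = 7, Σx = 745, Σy = 46, Σxy = 5396, Σx² = 101503, Σy² = 320
Sxx = Σx² − (Σx)²/n = 101503 − 79289.285714 = 22213.714286
Sxy = Σxy − (Σx)(Σy)/n = 5396 − 4895.714286 = 500.285714
Syy = Σy² − (Σy)²/n = 320 − 302.285714 = 17.714286
b = Sxy/Sxx = 500.285714/22213.714286 = 0.022521
SSE = Syy − b·Sxy = 17.714286 − 0.022521·500.285714 = 6.447111

6.45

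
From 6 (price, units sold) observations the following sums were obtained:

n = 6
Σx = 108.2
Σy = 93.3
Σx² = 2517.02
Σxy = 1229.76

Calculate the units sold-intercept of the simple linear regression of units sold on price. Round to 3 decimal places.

29.980

Sxx = Σx² − (Σx)²/n = 2517.02 − 1951.206667 = 565.813333
Sxy = Σxy − (Σx)(Σy)/n = 1229.76 − 1682.51 = -452.75
b = Sxy/Sxx = -452.75/565.813333 = -0.800176
a = ȳ − b·x̄ = 15.55 − (-0.800176)·18.033333 = 29.979833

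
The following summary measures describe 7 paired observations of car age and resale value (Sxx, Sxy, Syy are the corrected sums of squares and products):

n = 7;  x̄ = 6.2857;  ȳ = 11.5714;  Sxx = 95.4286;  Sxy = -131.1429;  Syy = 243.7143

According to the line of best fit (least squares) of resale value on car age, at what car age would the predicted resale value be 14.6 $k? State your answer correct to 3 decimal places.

4.082

b = Sxy/Sxx = -131.1429/95.4286 = -1.374252
a = ȳ − b·x̄ = 11.5714 − (-1.374252)·6.2857 = 20.209533
Set a + b·x = 14.6: x = (14.6 − 20.209533) / (-1.374252) = 4.081882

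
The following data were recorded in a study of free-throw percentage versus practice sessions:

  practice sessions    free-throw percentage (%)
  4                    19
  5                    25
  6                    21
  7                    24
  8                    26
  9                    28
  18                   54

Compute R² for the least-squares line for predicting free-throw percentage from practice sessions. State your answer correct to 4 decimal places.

0.9541

n = 7, Σx = 57, Σy = 197, Σxy = 1927, Σx² = 595, Σy² = 6379
Sxx = Σx² − (Σx)²/n = 595 − 464.142857 = 130.857143
Sxy = Σxy − (Σx)(Σy)/n = 1927 − 1604.142857 = 322.857143
Syy = Σy² − (Σy)²/n = 6379 − 5544.142857 = 834.857143
R² = Sxy²/(Sxx·Syy) = (322.857143)²/(130.857143·834.857143) = 0.954138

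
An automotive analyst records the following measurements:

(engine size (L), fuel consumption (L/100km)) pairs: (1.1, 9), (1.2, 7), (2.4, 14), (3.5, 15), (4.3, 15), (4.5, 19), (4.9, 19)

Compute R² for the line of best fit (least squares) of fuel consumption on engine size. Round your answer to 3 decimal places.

n = 7, Σx = 21.9, Σy = 98, Σxy = 347.5, Σx² = 83.41, Σy² = 1498
Sxx = Σx² − (Σx)²/n = 83.41 − 68.515714 = 14.894286
Sxy = Σxy − (Σx)(Σy)/n = 347.5 − 306.6 = 40.9
Syy = Σy² − (Σy)²/n = 1498 − 1372 = 126
R² = Sxy²/(Sxx·Syy) = (40.9)²/(14.894286·126) = 0.891367

0.891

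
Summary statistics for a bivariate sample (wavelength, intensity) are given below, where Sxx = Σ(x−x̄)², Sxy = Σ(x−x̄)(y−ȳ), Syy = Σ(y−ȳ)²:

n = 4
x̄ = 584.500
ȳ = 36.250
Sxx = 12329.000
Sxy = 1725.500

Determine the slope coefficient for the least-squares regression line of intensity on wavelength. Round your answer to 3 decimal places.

0.140

b = Sxy/Sxx = 1725.5/12329 = 0.139955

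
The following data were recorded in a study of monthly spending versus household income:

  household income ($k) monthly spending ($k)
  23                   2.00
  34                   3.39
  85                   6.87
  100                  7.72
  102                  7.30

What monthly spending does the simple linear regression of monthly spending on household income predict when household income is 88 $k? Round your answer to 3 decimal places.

n = 5, Σx = 344, Σy = 27.28, Σxy = 2261.81, Σx² = 29314
Sxx = Σx² − (Σx)²/n = 29314 − 23667.2 = 5646.8
Sxy = Σxy − (Σx)(Σy)/n = 2261.81 − 1876.864 = 384.946
b = Sxy/Sxx = 384.946/5646.8 = 0.068171
a = ȳ − b·x̄ = 5.456 − 0.068171·68.8 = 0.765860
ŷ(88) = a + b·88 = 0.765860 + 0.068171·88 = 6.764876

6.765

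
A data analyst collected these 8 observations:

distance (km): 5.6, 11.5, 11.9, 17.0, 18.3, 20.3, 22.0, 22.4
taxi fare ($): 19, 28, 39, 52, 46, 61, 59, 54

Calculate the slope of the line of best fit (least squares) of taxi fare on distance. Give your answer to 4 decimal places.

2.3961

n = 8, Σx = 129, Σy = 358, Σxy = 6364.2, Σx² = 2326.96
Sxx = Σx² − (Σx)²/n = 2326.96 − 2080.125 = 246.835
Sxy = Σxy − (Σx)(Σy)/n = 6364.2 − 5772.75 = 591.45
b = Sxy/Sxx = 591.45/246.835 = 2.396135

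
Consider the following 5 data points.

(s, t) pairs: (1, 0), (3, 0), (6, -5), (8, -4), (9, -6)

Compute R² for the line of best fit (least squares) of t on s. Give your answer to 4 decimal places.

n = 5, Σx = 27, Σy = -15, Σxy = -116, Σx² = 191, Σy² = 77
Sxx = Σx² − (Σx)²/n = 191 − 145.8 = 45.2
Sxy = Σxy − (Σx)(Σy)/n = -116 − (-81) = -35
Syy = Σy² − (Σy)²/n = 77 − 45 = 32
R² = Sxy²/(Sxx·Syy) = (-35)²/(45.2·32) = 0.846930

0.8469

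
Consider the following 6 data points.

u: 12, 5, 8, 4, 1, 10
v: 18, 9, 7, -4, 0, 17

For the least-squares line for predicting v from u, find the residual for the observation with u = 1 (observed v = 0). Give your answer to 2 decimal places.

n = 6, Σx = 40, Σy = 47, Σxy = 471, Σx² = 350
Sxx = Σx² − (Σx)²/n = 350 − 266.666667 = 83.333333
Sxy = Σxy − (Σx)(Σy)/n = 471 − 313.333333 = 157.666667
b = Sxy/Sxx = 157.666667/83.333333 = 1.892
a = ȳ − b·x̄ = 7.833333 − 1.892·6.666667 = -4.78
ŷ(1) = -4.78 + 1.892·1 = -2.888
residual = y − ŷ = 0 − (-2.888) = 2.888

2.89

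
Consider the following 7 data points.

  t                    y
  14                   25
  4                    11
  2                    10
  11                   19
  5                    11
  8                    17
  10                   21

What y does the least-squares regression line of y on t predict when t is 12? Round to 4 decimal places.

21.9478

n = 7, Σx = 54, Σy = 114, Σxy = 1024, Σx² = 526
Sxx = Σx² − (Σx)²/n = 526 − 416.571429 = 109.428571
Sxy = Σxy − (Σx)(Σy)/n = 1024 − 879.428571 = 144.571429
b = Sxy/Sxx = 144.571429/109.428571 = 1.321149
a = ȳ − b·x̄ = 16.285714 − 1.321149·7.714286 = 6.093995
ŷ(12) = a + b·12 = 6.093995 + 1.321149·12 = 21.947781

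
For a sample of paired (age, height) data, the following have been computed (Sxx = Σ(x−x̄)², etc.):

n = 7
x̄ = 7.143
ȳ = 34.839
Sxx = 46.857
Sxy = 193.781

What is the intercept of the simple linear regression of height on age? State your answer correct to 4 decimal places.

b = Sxy/Sxx = 193.781/46.857 = 4.135583
a = ȳ − b·x̄ = 34.839 − 4.135583·7.143 = 5.298533

5.2985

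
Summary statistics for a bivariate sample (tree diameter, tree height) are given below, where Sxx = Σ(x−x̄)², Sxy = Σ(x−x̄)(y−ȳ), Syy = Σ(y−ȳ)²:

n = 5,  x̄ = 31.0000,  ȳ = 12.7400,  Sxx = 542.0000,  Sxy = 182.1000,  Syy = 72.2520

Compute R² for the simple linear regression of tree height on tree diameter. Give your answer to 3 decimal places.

R² = Sxy²/(Sxx·Syy) = (182.1)²/(542·72.252) = 0.846780

0.847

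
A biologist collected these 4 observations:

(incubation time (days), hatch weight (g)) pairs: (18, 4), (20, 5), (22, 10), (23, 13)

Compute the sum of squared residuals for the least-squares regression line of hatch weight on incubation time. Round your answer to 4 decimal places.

n = 4, Σx = 83, Σy = 32, Σxy = 691, Σx² = 1737, Σy² = 310
Sxx = Σx² − (Σx)²/n = 1737 − 1722.25 = 14.75
Sxy = Σxy − (Σx)(Σy)/n = 691 − 664 = 27
Syy = Σy² − (Σy)²/n = 310 − 256 = 54
b = Sxy/Sxx = 27/14.75 = 1.830508
SSE = Syy − b·Sxy = 54 − 1.830508·27 = 4.576271

4.5763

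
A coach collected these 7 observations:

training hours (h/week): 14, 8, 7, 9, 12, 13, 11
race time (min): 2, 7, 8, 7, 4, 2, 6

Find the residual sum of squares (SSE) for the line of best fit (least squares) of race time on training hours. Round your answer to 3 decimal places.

3.017

n = 7, Σx = 74, Σy = 36, Σxy = 343, Σx² = 824, Σy² = 222
Sxx = Σx² − (Σx)²/n = 824 − 782.285714 = 41.714286
Sxy = Σxy − (Σx)(Σy)/n = 343 − 380.571429 = -37.571429
Syy = Σy² − (Σy)²/n = 222 − 185.142857 = 36.857143
b = Sxy/Sxx = -37.571429/41.714286 = -0.900685
SSE = Syy − b·Sxy = 36.857143 − (-0.900685)·(-37.571429) = 3.017123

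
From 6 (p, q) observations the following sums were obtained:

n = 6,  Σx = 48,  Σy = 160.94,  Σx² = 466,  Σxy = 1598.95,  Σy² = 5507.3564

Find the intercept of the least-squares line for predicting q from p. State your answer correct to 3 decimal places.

Sxx = Σx² − (Σx)²/n = 466 − 384 = 82
Sxy = Σxy − (Σx)(Σy)/n = 1598.95 − 1287.52 = 311.43
b = Sxy/Sxx = 311.43/82 = 3.797927
a = ȳ − b·x̄ = 26.823333 − 3.797927·8 = -3.560081

-3.560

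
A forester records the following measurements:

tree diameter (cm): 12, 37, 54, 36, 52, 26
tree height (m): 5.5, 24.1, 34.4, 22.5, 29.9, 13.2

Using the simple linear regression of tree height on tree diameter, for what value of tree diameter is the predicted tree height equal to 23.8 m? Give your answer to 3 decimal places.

39.474

n = 6, Σx = 217, Σy = 129.6, Σxy = 5523.3, Σx² = 9105
Sxx = Σx² − (Σx)²/n = 9105 − 7848.166667 = 1256.833333
Sxy = Σxy − (Σx)(Σy)/n = 5523.3 − 4687.2 = 836.1
b = Sxy/Sxx = 836.1/1256.833333 = 0.665243
a = ȳ − b·x̄ = 21.6 − 0.665243·36.166667 = -2.459634
Set a + b·x = 23.8: x = (23.8 − (-2.459634)) / 0.665243 = 39.473727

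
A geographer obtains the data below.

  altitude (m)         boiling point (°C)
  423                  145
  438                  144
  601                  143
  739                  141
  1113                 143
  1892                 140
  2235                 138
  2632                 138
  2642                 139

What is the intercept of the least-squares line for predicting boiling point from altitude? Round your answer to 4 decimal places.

144.8704

n = 9, Σx = 12715, Σy = 1271, Σxy = 1777472, Σx² = 24999341
Sxx = Σx² − (Σx)²/n = 24999341 − 17963469.444444 = 7035871.555556
Sxy = Σxy − (Σx)(Σy)/n = 1777472 − 1795640.555556 = -18168.555556
b = Sxy/Sxx = -18168.555556/7035871.555556 = -0.002582
a = ȳ − b·x̄ = 141.222222 − (-0.002582)·1412.777778 = 144.870403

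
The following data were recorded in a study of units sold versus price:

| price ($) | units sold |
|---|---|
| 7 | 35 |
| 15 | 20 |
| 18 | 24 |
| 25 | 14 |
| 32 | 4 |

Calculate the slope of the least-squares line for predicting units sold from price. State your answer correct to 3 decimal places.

-1.169

n = 5, Σx = 97, Σy = 97, Σxy = 1455, Σx² = 2247
Sxx = Σx² − (Σx)²/n = 2247 − 1881.8 = 365.2
Sxy = Σxy − (Σx)(Σy)/n = 1455 − 1881.8 = -426.8
b = Sxy/Sxx = -426.8/365.2 = -1.168675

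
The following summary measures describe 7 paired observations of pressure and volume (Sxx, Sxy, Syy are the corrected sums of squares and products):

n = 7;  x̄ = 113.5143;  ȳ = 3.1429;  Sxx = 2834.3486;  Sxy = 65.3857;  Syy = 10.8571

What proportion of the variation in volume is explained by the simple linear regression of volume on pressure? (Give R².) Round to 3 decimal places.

0.139

R² = Sxy²/(Sxx·Syy) = (65.3857)²/(2834.3486·10.8571) = 0.138931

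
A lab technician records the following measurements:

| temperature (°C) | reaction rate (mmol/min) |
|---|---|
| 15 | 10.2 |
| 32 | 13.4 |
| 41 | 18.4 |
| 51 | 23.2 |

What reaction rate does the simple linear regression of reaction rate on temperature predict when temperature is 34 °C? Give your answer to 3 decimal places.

16.028

n = 4, Σx = 139, Σy = 65.2, Σxy = 2519.4, Σx² = 5531
Sxx = Σx² − (Σx)²/n = 5531 − 4830.25 = 700.75
Sxy = Σxy − (Σx)(Σy)/n = 2519.4 − 2265.7 = 253.7
b = Sxy/Sxx = 253.7/700.75 = 0.362041
a = ȳ − b·x̄ = 16.3 − 0.362041·34.75 = 3.719087
ŷ(34) = a + b·34 = 3.719087 + 0.362041·34 = 16.028469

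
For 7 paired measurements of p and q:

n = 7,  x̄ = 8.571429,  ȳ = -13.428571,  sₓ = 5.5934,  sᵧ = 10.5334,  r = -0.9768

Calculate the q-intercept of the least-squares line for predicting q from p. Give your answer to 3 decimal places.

2.339

b = r · sᵧ/sₓ = -0.9768 · 10.5334/5.5934 = -1.839494
a = ȳ − b·x̄ = -13.428571 − (-1.839494)·8.571429 = 2.338520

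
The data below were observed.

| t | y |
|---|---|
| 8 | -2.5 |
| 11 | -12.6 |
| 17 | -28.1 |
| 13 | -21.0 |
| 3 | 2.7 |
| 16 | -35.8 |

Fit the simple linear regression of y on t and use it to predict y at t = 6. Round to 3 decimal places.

n = 6, Σx = 68, Σy = -97.3, Σxy = -1474, Σx² = 908
Sxx = Σx² − (Σx)²/n = 908 − 770.666667 = 137.333333
Sxy = Σxy − (Σx)(Σy)/n = -1474 − (-1102.733333) = -371.266667
b = Sxy/Sxx = -371.266667/137.333333 = -2.703398
a = ȳ − b·x̄ = -16.216667 − (-2.703398)·11.333333 = 14.421845
ŷ(6) = a + b·6 = 14.421845 + (-2.703398)·6 = -1.798544

-1.799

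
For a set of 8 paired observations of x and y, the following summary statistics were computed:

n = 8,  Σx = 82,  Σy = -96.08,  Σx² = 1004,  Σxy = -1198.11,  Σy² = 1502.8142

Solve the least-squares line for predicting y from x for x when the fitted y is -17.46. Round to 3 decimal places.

14.428

Sxx = Σx² − (Σx)²/n = 1004 − 840.5 = 163.5
Sxy = Σxy − (Σx)(Σy)/n = -1198.11 − (-984.82) = -213.29
b = Sxy/Sxx = -213.29/163.5 = -1.304526
a = ȳ − b·x̄ = -12.01 − (-1.304526)·10.25 = 1.361391
Set a + b·x = -17.46: x = (-17.46 − 1.361391) / (-1.304526) = 14.427763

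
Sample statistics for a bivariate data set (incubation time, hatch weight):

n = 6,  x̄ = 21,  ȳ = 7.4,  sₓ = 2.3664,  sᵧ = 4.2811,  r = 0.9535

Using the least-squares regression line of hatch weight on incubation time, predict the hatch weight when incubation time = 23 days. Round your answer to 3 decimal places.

10.850

b = r · sᵧ/sₓ = 0.9535 · 4.2811/2.3664 = 1.724995
a = ȳ − b·x̄ = 7.4 − 1.724995·21 = -28.824901
ŷ(23) = a + b·23 = -28.824901 + 1.724995·23 = 10.849991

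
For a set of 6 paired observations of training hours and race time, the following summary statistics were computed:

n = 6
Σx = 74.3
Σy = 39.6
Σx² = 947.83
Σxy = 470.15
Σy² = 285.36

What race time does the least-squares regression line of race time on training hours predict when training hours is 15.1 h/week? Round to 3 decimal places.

Sxx = Σx² − (Σx)²/n = 947.83 − 920.081667 = 27.748333
Sxy = Σxy − (Σx)(Σy)/n = 470.15 − 490.38 = -20.23
b = Sxy/Sxx = -20.23/27.748333 = -0.729053
a = ȳ − b·x̄ = 6.6 − (-0.729053)·12.383333 = 15.628104
ŷ(15.1) = a + b·15.1 = 15.628104 + (-0.729053)·15.1 = 4.619407

4.619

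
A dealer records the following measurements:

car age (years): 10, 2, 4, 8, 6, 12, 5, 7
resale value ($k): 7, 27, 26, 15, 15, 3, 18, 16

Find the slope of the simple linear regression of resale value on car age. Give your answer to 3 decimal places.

-2.466

n = 8, Σx = 54, Σy = 127, Σxy = 676, Σx² = 438
Sxx = Σx² − (Σx)²/n = 438 − 364.5 = 73.5
Sxy = Σxy − (Σx)(Σy)/n = 676 − 857.25 = -181.25
b = Sxy/Sxx = -181.25/73.5 = -2.465986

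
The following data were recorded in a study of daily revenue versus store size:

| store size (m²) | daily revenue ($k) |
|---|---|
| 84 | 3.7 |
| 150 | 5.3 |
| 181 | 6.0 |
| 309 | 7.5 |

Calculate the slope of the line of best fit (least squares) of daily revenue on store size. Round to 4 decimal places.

0.0163

n = 4, Σx = 724, Σy = 22.5, Σxy = 4509.3, Σx² = 157798
Sxx = Σx² − (Σx)²/n = 157798 − 131044 = 26754
Sxy = Σxy − (Σx)(Σy)/n = 4509.3 − 4072.5 = 436.8
b = Sxy/Sxx = 436.8/26754 = 0.016327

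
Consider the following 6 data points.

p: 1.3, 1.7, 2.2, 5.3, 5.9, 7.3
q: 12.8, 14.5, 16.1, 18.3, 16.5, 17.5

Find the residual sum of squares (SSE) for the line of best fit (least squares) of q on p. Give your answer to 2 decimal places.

n = 6, Σx = 23.7, Σy = 95.7, Σxy = 398.8, Σx² = 125.61, Σy² = 1546.69
Sxx = Σx² − (Σx)²/n = 125.61 − 93.615 = 31.995
Sxy = Σxy − (Σx)(Σy)/n = 398.8 − 378.015 = 20.785
Syy = Σy² − (Σy)²/n = 1546.69 − 1526.415 = 20.275
b = Sxy/Sxx = 20.785/31.995 = 0.649633
SSE = Syy − b·Sxy = 20.275 − 0.649633·20.785 = 6.772383

6.77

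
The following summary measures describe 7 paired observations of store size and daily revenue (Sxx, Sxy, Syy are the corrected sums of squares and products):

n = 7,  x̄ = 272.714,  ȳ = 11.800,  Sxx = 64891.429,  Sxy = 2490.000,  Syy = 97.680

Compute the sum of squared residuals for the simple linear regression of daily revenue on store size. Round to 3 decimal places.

b = Sxy/Sxx = 2490/64891.429 = 0.038372
SSE = Syy − b·Sxy = 97.68 − 0.038372·2490 = 2.134254

2.134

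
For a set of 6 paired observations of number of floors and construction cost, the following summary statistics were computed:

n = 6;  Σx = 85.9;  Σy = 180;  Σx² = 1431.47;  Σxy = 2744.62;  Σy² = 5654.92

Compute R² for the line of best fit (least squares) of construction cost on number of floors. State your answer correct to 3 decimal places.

Sxx = Σx² − (Σx)²/n = 1431.47 − 1229.801667 = 201.668333
Sxy = Σxy − (Σx)(Σy)/n = 2744.62 − 2577 = 167.62
Syy = Σy² − (Σy)²/n = 5654.92 − 5400 = 254.92
R² = Sxy²/(Sxx·Syy) = (167.62)²/(201.668333·254.92) = 0.546525

0.547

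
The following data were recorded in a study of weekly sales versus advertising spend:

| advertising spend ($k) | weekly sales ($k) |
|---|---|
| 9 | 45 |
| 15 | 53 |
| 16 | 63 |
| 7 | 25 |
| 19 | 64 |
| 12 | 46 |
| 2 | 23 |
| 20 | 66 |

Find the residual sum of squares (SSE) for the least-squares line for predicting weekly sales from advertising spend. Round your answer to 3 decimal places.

n = 8, Σx = 100, Σy = 385, Σxy = 5517, Σx² = 1520, Σy² = 20525
Sxx = Σx² − (Σx)²/n = 1520 − 1250 = 270
Sxy = Σxy − (Σx)(Σy)/n = 5517 − 4812.5 = 704.5
Syy = Σy² − (Σy)²/n = 20525 − 18528.125 = 1996.875
b = Sxy/Sxx = 704.5/270 = 2.609259
SSE = Syy − b·Sxy = 1996.875 − 2.609259·704.5 = 158.651852

158.652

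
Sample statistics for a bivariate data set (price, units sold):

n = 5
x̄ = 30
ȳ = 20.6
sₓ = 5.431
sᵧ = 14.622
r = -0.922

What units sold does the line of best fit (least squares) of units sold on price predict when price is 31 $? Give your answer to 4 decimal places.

b = r · sᵧ/sₓ = -0.922 · 14.622/5.431 = -2.482321
a = ȳ − b·x̄ = 20.6 − (-2.482321)·30 = 95.069623
ŷ(31) = a + b·31 = 95.069623 + (-2.482321)·31 = 18.117679

18.1177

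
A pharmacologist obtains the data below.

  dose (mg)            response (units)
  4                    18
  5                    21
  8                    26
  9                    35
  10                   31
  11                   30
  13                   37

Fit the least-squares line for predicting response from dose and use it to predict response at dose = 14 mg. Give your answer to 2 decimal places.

39.18

n = 7, Σx = 60, Σy = 198, Σxy = 1821, Σx² = 576
Sxx = Σx² − (Σx)²/n = 576 − 514.285714 = 61.714286
Sxy = Σxy − (Σx)(Σy)/n = 1821 − 1697.142857 = 123.857143
b = Sxy/Sxx = 123.857143/61.714286 = 2.006944
a = ȳ − b·x̄ = 28.285714 − 2.006944·8.571429 = 11.083333
ŷ(14) = a + b·14 = 11.083333 + 2.006944·14 = 39.180556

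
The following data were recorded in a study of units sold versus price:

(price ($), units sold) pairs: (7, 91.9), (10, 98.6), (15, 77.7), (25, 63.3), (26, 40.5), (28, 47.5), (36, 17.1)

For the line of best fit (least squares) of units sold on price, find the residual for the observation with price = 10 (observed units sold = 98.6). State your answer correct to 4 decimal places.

n = 7, Σx = 147, Σy = 436.6, Σxy = 7375.9, Σx² = 3755
Sxx = Σx² − (Σx)²/n = 3755 − 3087 = 668
Sxy = Σxy − (Σx)(Σy)/n = 7375.9 − 9168.6 = -1792.7
b = Sxy/Sxx = -1792.7/668 = -2.683683
a = ȳ − b·x̄ = 62.371429 − (-2.683683)·21 = 118.728764
ŷ(10) = 118.728764 + (-2.683683)·10 = 91.891938
residual = y − ŷ = 98.6 − 91.891938 = 6.708062

6.7081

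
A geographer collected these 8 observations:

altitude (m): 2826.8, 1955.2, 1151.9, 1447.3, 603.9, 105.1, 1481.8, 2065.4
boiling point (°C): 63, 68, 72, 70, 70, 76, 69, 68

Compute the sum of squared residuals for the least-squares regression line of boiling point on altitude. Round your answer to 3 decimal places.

n = 8, Σx = 11637.4, Σy = 556, Σxy = 788241.8, Σx² = 22072505.8, Σy² = 38738
Sxx = Σx² − (Σx)²/n = 22072505.8 − 16928634.845 = 5143870.955
Sxy = Σxy − (Σx)(Σy)/n = 788241.8 − 808799.3 = -20557.5
Syy = Σy² − (Σy)²/n = 38738 − 38642 = 96
b = Sxy/Sxx = -20557.5/5143870.955 = -0.003997
SSE = Syy − b·Sxy = 96 − (-0.003997)·(-20557.5) = 13.841872

13.842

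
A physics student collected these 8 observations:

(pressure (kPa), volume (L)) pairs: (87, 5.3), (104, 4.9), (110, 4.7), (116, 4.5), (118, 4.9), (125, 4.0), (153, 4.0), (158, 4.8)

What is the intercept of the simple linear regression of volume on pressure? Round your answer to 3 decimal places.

5.992

n = 8, Σx = 971, Σy = 37.1, Σxy = 4458.3, Σx² = 121863
Sxx = Σx² − (Σx)²/n = 121863 − 117855.125 = 4007.875
Sxy = Σxy − (Σx)(Σy)/n = 4458.3 − 4503.0125 = -44.7125
b = Sxy/Sxx = -44.7125/4007.875 = -0.011156
a = ȳ − b·x̄ = 4.6375 − (-0.011156)·121.375 = 5.991579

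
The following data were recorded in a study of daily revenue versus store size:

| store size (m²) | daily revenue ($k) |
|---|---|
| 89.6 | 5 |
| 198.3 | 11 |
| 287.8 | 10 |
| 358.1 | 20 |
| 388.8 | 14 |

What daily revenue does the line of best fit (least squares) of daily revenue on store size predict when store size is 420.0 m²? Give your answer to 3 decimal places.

17.835

n = 5, Σx = 1322.6, Σy = 60, Σxy = 18112.5, Σx² = 409580.94
Sxx = Σx² − (Σx)²/n = 409580.94 − 349854.152 = 59726.788
Sxy = Σxy − (Σx)(Σy)/n = 18112.5 − 15871.2 = 2241.3
b = Sxy/Sxx = 2241.3/59726.788 = 0.037526
a = ȳ − b·x̄ = 12 − 0.037526·264.52 = 2.073655
ŷ(420.0) = a + b·420.0 = 2.073655 + 0.037526·420 = 17.834523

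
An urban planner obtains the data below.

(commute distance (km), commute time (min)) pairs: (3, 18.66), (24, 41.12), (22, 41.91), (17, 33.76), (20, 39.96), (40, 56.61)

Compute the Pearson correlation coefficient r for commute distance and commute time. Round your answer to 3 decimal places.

0.989

n = 6, Σx = 126, Σy = 232.02, Σxy = 5602.4, Σx² = 3358, Σy² = 9736.7294
Sxx = Σx² − (Σx)²/n = 3358 − 2646 = 712
Sxy = Σxy − (Σx)(Σy)/n = 5602.4 − 4872.42 = 729.98
Syy = Σy² − (Σy)²/n = 9736.7294 − 8972.2134 = 764.516
r = Sxy/√(Sxx·Syy) = 729.98/√(544335.392) = 729.98/737.790886 = 0.989413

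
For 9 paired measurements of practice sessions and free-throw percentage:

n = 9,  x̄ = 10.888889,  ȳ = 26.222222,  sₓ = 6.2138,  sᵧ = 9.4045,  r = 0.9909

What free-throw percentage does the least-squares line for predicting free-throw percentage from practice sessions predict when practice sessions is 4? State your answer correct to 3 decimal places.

b = r · sᵧ/sₓ = 0.9909 · 9.4045/6.2138 = 1.499713
a = ȳ − b·x̄ = 26.222222 − 1.499713·10.888889 = 9.892009
ŷ(4) = a + b·4 = 9.892009 + 1.499713·4 = 15.890863

15.891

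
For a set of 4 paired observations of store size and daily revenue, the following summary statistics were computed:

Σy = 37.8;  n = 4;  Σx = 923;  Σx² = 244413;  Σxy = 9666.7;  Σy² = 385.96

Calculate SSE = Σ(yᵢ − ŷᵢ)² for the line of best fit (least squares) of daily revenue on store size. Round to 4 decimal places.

0.3766

Sxx = Σx² − (Σx)²/n = 244413 − 212982.25 = 31430.75
Sxy = Σxy − (Σx)(Σy)/n = 9666.7 − 8722.35 = 944.35
Syy = Σy² − (Σy)²/n = 385.96 − 357.21 = 28.75
b = Sxy/Sxx = 944.35/31430.75 = 0.030045
SSE = Syy − b·Sxy = 28.75 − 0.030045·944.35 = 0.376610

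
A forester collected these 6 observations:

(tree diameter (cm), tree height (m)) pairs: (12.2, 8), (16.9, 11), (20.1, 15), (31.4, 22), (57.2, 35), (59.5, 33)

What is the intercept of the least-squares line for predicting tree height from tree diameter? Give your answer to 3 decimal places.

n = 6, Σx = 197.3, Σy = 124, Σxy = 5241.3, Σx² = 8636.51
Sxx = Σx² − (Σx)²/n = 8636.51 − 6487.881667 = 2148.628333
Sxy = Σxy − (Σx)(Σy)/n = 5241.3 − 4077.533333 = 1163.766667
b = Sxy/Sxx = 1163.766667/2148.628333 = 0.541632
a = ȳ − b·x̄ = 20.666667 − 0.541632·32.883333 = 2.855989

2.856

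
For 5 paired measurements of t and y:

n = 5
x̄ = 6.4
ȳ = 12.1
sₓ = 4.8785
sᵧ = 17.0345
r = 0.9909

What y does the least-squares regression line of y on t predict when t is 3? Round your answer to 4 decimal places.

0.3361

b = r · sᵧ/sₓ = 0.9909 · 17.0345/4.8785 = 3.459975
a = ȳ − b·x̄ = 12.1 − 3.459975·6.4 = -10.043837
ŷ(3) = a + b·3 = -10.043837 + 3.459975·3 = 0.336086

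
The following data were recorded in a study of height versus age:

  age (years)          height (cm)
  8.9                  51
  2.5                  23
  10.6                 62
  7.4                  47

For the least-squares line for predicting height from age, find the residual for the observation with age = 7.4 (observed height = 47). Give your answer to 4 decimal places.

n = 4, Σx = 29.4, Σy = 183, Σxy = 1516.4, Σx² = 252.58
Sxx = Σx² − (Σx)²/n = 252.58 − 216.09 = 36.49
Sxy = Σxy − (Σx)(Σy)/n = 1516.4 − 1345.05 = 171.35
b = Sxy/Sxx = 171.35/36.49 = 4.695807
a = ȳ − b·x̄ = 45.75 − 4.695807·7.35 = 11.235818
ŷ(7.4) = 11.235818 + 4.695807·7.4 = 45.984790
residual = y − ŷ = 47 − 45.984790 = 1.015210

1.0152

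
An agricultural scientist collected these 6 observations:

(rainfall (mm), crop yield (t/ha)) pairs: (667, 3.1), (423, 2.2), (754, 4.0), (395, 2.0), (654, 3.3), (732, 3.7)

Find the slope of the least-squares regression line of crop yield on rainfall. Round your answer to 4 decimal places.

0.0050

n = 6, Σx = 3625, Σy = 18.3, Σxy = 11670.9, Σx² = 2311899
Sxx = Σx² − (Σx)²/n = 2311899 − 2190104.166667 = 121794.833333
Sxy = Σxy − (Σx)(Σy)/n = 11670.9 − 11056.25 = 614.65
b = Sxy/Sxx = 614.65/121794.833333 = 0.005047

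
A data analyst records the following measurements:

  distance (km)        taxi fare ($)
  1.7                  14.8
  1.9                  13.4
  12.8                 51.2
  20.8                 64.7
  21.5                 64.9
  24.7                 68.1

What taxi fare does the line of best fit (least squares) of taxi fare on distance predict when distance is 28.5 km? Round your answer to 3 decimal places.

82.325

n = 6, Σx = 83.4, Σy = 277.1, Σxy = 5129.16, Σx² = 1675.32
Sxx = Σx² − (Σx)²/n = 1675.32 − 1159.26 = 516.06
Sxy = Σxy − (Σx)(Σy)/n = 5129.16 − 3851.69 = 1277.47
b = Sxy/Sxx = 1277.47/516.06 = 2.475429
a = ȳ − b·x̄ = 46.183333 − 2.475429·13.9 = 11.774867
ŷ(28.5) = a + b·28.5 = 11.774867 + 2.475429·28.5 = 82.324600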